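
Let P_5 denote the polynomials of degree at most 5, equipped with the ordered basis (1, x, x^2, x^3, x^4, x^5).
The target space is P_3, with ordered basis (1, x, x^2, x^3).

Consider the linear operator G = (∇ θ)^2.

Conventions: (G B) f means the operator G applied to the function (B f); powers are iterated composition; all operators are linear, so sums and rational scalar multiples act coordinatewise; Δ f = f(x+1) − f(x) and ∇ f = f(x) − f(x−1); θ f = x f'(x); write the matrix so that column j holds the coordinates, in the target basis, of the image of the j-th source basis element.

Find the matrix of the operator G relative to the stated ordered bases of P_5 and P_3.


the matrix is [[0, 0, 4, -27, 112, -375]; [0, 0, 0, 36, -240, 1050]; [0, 0, 0, 0, 144, -1050]; [0, 0, 0, 0, 0, 400]] (rows listed top to bottom)

image of 1: 0
image of x: 0
image of x^2: 4
image of x^3: 36x - 27
image of x^4: 144x^2 - 240x + 112
image of x^5: 400x^3 - 1050x^2 + 1050x - 375
each image's coordinates form column j of the matrix


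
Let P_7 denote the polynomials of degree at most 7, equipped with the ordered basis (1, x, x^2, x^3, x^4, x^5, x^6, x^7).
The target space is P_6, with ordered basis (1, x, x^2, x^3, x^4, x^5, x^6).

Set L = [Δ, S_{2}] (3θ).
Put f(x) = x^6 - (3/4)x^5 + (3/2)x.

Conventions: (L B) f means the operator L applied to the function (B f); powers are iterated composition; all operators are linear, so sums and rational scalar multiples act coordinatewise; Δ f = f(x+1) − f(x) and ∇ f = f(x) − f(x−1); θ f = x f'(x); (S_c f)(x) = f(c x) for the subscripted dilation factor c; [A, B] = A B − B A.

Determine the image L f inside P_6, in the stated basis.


the image equals g(x) = 3456x^5 + 12060x^4 + 17460x^3 + 13050x^2 + (10017/2)x + 3159/4

θ f = 6x^6 - (15/4)x^5 + (3/2)x
(3θ) f = 18x^6 - (45/4)x^5 + (9/2)x
S_{2} (3θ) f = 1152x^6 - 360x^5 + 9x
Δ S_{2} (3θ) f = 6912x^5 + 15480x^4 + 19440x^3 + 13680x^2 + 5112x + 801
Δ (3θ) f = 108x^5 + (855/4)x^4 + (495/2)x^3 + (315/2)x^2 + (207/4)x + 45/4
S_{2} Δ (3θ) f = 3456x^5 + 3420x^4 + 1980x^3 + 630x^2 + (207/2)x + 45/4
[Δ, S_{2}] (3θ) f = 3456x^5 + 12060x^4 + 17460x^3 + 13050x^2 + (10017/2)x + 3159/4


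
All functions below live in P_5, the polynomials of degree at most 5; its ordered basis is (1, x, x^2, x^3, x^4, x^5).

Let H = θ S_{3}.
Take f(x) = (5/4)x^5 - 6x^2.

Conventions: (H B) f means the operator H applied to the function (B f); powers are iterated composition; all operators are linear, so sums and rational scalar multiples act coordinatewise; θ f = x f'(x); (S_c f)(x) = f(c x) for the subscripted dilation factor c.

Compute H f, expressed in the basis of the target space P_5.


S_{3} f = (1215/4)x^5 - 54x^2
θ S_{3} f = (6075/4)x^5 - 108x^2

g(x) = (6075/4)x^5 - 108x^2


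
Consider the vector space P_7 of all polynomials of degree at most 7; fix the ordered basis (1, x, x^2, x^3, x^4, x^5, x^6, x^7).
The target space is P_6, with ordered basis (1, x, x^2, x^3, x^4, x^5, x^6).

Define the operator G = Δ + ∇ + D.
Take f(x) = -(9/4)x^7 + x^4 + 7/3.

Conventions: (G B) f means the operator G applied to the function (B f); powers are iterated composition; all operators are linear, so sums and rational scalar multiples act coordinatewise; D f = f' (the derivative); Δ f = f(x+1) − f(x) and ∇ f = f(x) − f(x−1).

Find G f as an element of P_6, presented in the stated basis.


g(x) = -(189/4)x^6 - (315/2)x^4 + 12x^3 - (189/2)x^2 + 8x - 9/2

Δ f = -(63/4)x^6 - (189/4)x^5 - (315/4)x^4 - (299/4)x^3 - (165/4)x^2 - (47/4)x - 5/4
∇ f = -(63/4)x^6 + (189/4)x^5 - (315/4)x^4 + (331/4)x^3 - (213/4)x^2 + (79/4)x - 13/4
D f = -(63/4)x^6 + 4x^3
(Δ + ∇ + D) f = -(189/4)x^6 - (315/2)x^4 + 12x^3 - (189/2)x^2 + 8x - 9/2


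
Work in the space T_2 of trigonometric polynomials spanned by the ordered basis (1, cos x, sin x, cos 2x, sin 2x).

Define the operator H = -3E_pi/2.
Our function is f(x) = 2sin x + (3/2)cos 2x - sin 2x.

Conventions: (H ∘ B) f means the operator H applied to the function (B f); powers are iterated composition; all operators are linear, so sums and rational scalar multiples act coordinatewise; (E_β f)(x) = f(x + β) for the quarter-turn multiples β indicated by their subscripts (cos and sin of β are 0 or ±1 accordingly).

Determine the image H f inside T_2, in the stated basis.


E_pi/2 f = 2cos x - (3/2)cos 2x + sin 2x
(-3E_pi/2) f = -6cos x + (9/2)cos 2x - 3sin 2x

the image equals g(x) = -6cos x + (9/2)cos 2x - 3sin 2x


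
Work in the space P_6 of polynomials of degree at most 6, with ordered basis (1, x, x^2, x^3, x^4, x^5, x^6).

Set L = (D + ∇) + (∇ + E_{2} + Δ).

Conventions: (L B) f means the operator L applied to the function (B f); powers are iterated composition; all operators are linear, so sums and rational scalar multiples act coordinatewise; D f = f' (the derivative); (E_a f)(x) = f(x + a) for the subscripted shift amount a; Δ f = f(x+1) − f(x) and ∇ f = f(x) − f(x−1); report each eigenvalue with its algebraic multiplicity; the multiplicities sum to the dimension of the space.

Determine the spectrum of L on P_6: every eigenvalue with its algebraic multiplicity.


image of 1: 1
image of x: x + 6
image of x^2: x^2 + 12x + 3
image of x^3: x^3 + 18x^2 + 9x + 11
image of x^4: x^4 + 24x^3 + 18x^2 + 44x + 15
image of x^5: x^5 + 30x^4 + 30x^3 + 110x^2 + 75x + 35
image of x^6: x^6 + 36x^5 + 45x^4 + 220x^3 + 225x^2 + 210x + 63
the matrix is upper triangular; its diagonal is (1, 1, 1, 1, 1, 1, 1)
for a triangular matrix the eigenvalues are the diagonal entries, with algebraic multiplicity their repetition count

λ = 1 (multiplicity 7)


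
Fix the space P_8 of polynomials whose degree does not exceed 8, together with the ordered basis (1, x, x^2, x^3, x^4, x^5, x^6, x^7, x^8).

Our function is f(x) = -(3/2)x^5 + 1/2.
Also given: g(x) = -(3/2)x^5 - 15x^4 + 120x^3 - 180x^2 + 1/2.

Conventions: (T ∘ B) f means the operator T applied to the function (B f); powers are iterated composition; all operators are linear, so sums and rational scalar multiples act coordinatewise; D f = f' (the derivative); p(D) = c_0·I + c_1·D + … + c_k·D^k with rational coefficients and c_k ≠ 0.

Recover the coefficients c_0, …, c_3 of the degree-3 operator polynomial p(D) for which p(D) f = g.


p(D) = I + 2·D − 4·D^2 + 2·D^3, i.e. c_0 = 1, c_1 = 2, c_2 = -4, c_3 = 2

D^0 f = -(3/2)x^5 + 1/2
D^1 f = -(15/2)x^4
D^2 f = -30x^3
D^3 f = -90x^2
matching coefficients of g against c_0 f + c_1 Df + … from the top degree down determines the c_i
solution: c_0 = 1, c_1 = 2, c_2 = -4, c_3 = 2


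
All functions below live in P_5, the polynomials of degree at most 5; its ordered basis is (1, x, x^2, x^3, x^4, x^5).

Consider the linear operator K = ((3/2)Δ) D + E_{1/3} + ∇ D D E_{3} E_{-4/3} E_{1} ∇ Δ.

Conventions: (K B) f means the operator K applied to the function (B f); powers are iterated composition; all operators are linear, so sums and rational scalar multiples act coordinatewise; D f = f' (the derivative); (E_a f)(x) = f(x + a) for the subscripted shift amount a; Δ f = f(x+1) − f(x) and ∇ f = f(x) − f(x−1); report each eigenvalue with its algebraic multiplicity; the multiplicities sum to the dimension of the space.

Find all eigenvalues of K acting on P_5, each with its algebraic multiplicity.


image of 1: 1
image of x: x + 1/3
image of x^2: x^2 + (2/3)x + 28/9
image of x^3: x^3 + x^2 + (28/3)x + 245/54
image of x^4: x^4 + (4/3)x^3 + (56/3)x^2 + (490/27)x + 487/81
image of x^5: x^5 + (5/3)x^4 + (280/9)x^3 + (1225/27)x^2 + (2435/81)x + 61967/486
the matrix is upper triangular; its diagonal is (1, 1, 1, 1, 1, 1)
for a triangular matrix the eigenvalues are the diagonal entries, with algebraic multiplicity their repetition count

λ = 1 (multiplicity 6)


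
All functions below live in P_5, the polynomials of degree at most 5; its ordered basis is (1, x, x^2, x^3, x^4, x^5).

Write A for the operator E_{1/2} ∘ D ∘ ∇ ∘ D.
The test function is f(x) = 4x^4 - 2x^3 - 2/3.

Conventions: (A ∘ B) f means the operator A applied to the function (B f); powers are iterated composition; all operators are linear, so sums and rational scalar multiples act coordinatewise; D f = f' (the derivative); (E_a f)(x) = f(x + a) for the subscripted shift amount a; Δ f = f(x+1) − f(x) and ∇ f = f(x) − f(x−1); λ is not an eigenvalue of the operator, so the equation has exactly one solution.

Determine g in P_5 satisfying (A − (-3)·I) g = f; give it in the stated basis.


the result is g(x) = (4/3)x^4 - (2/3)x^3 - (32/3)x + 10/9

write g with unknown coordinates in the stated basis and equate coefficients in (A − (-3)·I) g = f
solving from the highest basis element down gives g = (4/3)x^4 - (2/3)x^3 - (32/3)x + 10/9
check: A g = 32x - 4
so A g − (-3)·g = 4x^4 - 2x^3 - 2/3 = f ✓


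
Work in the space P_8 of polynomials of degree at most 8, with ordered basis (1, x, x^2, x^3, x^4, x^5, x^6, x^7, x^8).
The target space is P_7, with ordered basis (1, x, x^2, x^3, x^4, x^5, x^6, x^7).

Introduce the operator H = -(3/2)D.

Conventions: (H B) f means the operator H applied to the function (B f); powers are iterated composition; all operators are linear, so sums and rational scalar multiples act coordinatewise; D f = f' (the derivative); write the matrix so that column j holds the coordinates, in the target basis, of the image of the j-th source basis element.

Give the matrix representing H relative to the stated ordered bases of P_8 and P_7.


the matrix is [[0, -3/2, 0, 0, 0, 0, 0, 0, 0]; [0, 0, -3, 0, 0, 0, 0, 0, 0]; [0, 0, 0, -9/2, 0, 0, 0, 0, 0]; [0, 0, 0, 0, -6, 0, 0, 0, 0]; [0, 0, 0, 0, 0, -15/2, 0, 0, 0]; [0, 0, 0, 0, 0, 0, -9, 0, 0]; [0, 0, 0, 0, 0, 0, 0, -21/2, 0]; [0, 0, 0, 0, 0, 0, 0, 0, -12]] (rows listed top to bottom)

image of 1: 0
image of x: -3/2
image of x^2: -3x
image of x^3: -(9/2)x^2
image of x^4: -6x^3
image of x^5: -(15/2)x^4
image of x^6: -9x^5
image of x^7: -(21/2)x^6
image of x^8: -12x^7
each image's coordinates form column j of the matrix


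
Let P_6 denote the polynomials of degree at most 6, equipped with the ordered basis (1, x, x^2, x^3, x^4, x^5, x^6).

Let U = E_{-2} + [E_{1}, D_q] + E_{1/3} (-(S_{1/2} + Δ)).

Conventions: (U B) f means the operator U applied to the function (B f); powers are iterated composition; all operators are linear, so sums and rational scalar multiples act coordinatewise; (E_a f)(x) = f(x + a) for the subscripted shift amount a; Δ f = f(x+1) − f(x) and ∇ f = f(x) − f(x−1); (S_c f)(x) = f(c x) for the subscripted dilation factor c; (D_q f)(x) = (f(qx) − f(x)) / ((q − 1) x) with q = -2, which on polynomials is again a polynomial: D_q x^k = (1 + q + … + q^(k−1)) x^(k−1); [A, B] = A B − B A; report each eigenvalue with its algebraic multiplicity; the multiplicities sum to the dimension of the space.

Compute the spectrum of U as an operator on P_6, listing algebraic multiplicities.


image of 1: 0
image of x: (1/2)x - 19/6
image of x^2: (3/4)x^2 - (37/6)x - 25/36
image of x^3: (7/8)x^3 - (73/8)x^2 + (383/24)x - 2233/216
image of x^4: (15/16)x^4 - (145/12)x^3 - (313/24)x^2 - (5437/108)x + 4991/1296
image of x^5: (31/32)x^5 - (1445/96)x^4 + (13291/144)x^3 - (29093/432)x^2 + (306523/2592)x - 234913/7776
image of x^6: (63/64)x^6 - (577/32)x^5 - (26117/192)x^4 - (147605/432)x^3 - (133445/1728)x^2 - (796417/2592)x + 1464191/46656
the matrix is upper triangular; its diagonal is (0, 1/2, 3/4, 7/8, 15/16, 31/32, 63/64)
for a triangular matrix the eigenvalues are the diagonal entries, with algebraic multiplicity their repetition count

λ = 0 (multiplicity 1), λ = 1/2 (multiplicity 1), λ = 3/4 (multiplicity 1), λ = 7/8 (multiplicity 1), λ = 15/16 (multiplicity 1), λ = 31/32 (multiplicity 1), λ = 63/64 (multiplicity 1)


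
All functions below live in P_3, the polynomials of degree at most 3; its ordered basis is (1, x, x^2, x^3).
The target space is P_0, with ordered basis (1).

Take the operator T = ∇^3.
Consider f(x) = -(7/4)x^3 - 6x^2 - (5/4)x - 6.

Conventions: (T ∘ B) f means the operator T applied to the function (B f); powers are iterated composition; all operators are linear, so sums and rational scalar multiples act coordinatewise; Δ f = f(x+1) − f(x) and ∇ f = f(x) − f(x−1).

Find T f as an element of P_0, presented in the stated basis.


∇ f = -(21/4)x^2 - (27/4)x + 3
∇ ∇ f = -(21/2)x - 3/2
∇ ∇ ∇ f = -21/2

the result is g(x) = -21/2


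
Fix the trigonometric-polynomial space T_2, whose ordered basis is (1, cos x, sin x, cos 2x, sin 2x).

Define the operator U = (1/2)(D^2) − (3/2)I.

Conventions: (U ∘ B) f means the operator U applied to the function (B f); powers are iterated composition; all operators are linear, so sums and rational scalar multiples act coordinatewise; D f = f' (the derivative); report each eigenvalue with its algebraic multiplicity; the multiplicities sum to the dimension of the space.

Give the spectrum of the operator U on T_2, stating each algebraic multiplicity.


λ = -7/2 (multiplicity 2), λ = -2 (multiplicity 2), λ = -3/2 (multiplicity 1)

image of 1: -3/2
image of cos x: -2cos x
image of sin x: -2sin x
image of cos 2x: -(7/2)cos 2x
image of sin 2x: -(7/2)sin 2x
the matrix is diagonal; its diagonal is (-3/2, -2, -2, -7/2, -7/2)
for a triangular matrix the eigenvalues are the diagonal entries, with algebraic multiplicity their repetition count


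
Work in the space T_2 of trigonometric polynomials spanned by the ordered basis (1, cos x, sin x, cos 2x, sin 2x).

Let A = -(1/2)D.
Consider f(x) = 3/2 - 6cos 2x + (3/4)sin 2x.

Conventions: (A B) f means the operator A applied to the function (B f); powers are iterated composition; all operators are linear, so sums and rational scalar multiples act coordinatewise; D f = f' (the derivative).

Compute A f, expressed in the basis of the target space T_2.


D f = (3/2)cos 2x + 12sin 2x
(-(1/2)D) f = -(3/4)cos 2x - 6sin 2x

the image equals g(x) = -(3/4)cos 2x - 6sin 2x


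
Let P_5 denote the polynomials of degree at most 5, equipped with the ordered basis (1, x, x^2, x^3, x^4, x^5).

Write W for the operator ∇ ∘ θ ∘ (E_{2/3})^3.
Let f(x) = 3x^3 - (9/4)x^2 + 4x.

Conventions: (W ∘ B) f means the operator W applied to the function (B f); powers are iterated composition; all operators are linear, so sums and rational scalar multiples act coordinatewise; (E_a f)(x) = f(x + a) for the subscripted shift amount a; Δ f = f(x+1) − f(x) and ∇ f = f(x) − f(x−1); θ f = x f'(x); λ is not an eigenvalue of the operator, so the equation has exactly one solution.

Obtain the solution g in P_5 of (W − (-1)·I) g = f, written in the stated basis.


the result is g(x) = 3x^3 - (117/4)x^2 + 76x - 53/2

write g with unknown coordinates in the stated basis and equate coefficients in (W − (-1)·I) g = f
solving from the highest basis element down gives g = 3x^3 - (117/4)x^2 + 76x - 53/2
check: W g = 27x^2 - 72x + 53/2
so W g − (-1)·g = 3x^3 - (9/4)x^2 + 4x = f ✓


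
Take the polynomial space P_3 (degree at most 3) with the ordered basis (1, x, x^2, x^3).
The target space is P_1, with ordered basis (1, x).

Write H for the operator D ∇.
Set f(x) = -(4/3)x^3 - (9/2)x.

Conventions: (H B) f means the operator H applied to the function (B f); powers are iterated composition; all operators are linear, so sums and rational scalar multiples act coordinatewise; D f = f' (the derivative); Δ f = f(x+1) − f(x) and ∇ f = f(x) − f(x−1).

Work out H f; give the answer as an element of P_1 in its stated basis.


the result is g(x) = -8x + 4

∇ f = -4x^2 + 4x - 35/6
D ∇ f = -8x + 4


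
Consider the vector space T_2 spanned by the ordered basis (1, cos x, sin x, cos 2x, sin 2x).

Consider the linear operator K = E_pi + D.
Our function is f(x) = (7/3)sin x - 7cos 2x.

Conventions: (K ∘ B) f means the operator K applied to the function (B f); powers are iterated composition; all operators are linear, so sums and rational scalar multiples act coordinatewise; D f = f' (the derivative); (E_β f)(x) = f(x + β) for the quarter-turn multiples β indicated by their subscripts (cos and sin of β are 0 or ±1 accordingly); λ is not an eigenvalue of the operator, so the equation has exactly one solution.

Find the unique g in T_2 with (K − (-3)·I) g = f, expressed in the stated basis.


write g with unknown coordinates in the stated basis and equate coefficients in (K − (-3)·I) g = f
solving from the highest basis element down gives g = -(7/15)cos x + (14/15)sin x - (7/5)cos 2x - (7/10)sin 2x
check: K g = (7/5)cos x - (7/15)sin x - (14/5)cos 2x + (21/10)sin 2x
so K g − (-3)·g = (7/3)sin x - 7cos 2x = f ✓

g(x) = -(7/15)cos x + (14/15)sin x - (7/5)cos 2x - (7/10)sin 2x


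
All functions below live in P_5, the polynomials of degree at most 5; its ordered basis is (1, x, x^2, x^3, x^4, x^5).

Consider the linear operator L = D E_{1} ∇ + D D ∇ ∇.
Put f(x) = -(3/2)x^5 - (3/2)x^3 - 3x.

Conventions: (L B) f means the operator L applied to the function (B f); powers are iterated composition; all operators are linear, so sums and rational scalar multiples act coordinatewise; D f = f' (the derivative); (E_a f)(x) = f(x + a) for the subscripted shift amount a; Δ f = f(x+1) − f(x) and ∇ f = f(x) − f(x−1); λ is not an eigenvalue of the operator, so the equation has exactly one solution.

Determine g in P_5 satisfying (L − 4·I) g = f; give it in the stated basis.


the result is g(x) = (3/8)x^5 + (9/4)x^3 + (45/16)x^2 + (69/4)x - 123/16

write g with unknown coordinates in the stated basis and equate coefficients in (L − 4·I) g = f
solving from the highest basis element down gives g = (3/8)x^5 + (9/4)x^3 + (45/16)x^2 + (69/4)x - 123/16
check: L g = (15/2)x^3 + (45/4)x^2 + 66x - 123/4
so L g − 4·g = -(3/2)x^5 - (3/2)x^3 - 3x = f ✓


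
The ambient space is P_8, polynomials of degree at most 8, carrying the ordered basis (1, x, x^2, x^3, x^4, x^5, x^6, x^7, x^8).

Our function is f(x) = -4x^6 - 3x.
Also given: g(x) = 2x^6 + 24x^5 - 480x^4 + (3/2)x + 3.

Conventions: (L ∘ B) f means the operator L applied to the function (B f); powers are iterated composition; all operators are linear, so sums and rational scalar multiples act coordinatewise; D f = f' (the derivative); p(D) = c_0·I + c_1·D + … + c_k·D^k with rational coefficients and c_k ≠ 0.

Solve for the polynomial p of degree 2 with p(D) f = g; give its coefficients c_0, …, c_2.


D^0 f = -4x^6 - 3x
D^1 f = -24x^5 - 3
D^2 f = -120x^4
matching coefficients of g against c_0 f + c_1 Df + … from the top degree down determines the c_i
solution: c_0 = -1/2, c_1 = -1, c_2 = 4

p(D) = -(1/2)·I − D + 4·D^2, i.e. c_0 = -1/2, c_1 = -1, c_2 = 4


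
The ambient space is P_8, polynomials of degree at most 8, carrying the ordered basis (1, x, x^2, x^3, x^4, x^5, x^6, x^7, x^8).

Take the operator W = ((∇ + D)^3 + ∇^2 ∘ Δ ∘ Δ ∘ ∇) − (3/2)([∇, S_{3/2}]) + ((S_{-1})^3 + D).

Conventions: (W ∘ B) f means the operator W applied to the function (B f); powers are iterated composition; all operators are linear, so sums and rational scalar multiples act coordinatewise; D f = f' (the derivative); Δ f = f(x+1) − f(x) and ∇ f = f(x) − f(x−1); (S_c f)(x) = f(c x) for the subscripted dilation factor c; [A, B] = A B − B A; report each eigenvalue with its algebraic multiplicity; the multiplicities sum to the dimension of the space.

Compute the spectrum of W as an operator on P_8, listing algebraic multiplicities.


image of 1: 1
image of x: -x + 1/4
image of x^2: x^2 - (1/4)x + 15/8
image of x^3: -x^3 - (33/16)x^2 + (135/16)x + 711/16
image of x^4: x^4 - (49/8)x^3 + (405/16)x^2 + (1365/8)x - 4413/32
image of x^5: -x^5 - (895/64)x^4 + (2025/32)x^3 + (12795/32)x^2 - (43155/64)x + 33927/64
image of x^6: x^6 - (1803/64)x^5 + (18225/128)x^4 + (23025/32)x^3 - (250155/128)x^2 + (201663/64)x - 193845/128
image of x^7: -x^7 - (13517/256)x^6 + (76545/256)x^5 + (268485/256)x^4 - (1105965/256)x^3 + (2783403/256)x^2 - (2699865/256)x + 1251807/256
image of x^8: x^8 - (6049/64)x^7 + (76545/128)x^6 + (75075/64)x^5 - (2027655/256)x^4 + (1815723/64)x^3 - (5357835/128)x^2 + (2497437/64)x - 7163421/512
the matrix is upper triangular; its diagonal is (1, -1, 1, -1, 1, -1, 1, -1, 1)
for a triangular matrix the eigenvalues are the diagonal entries, with algebraic multiplicity their repetition count

λ = -1 (multiplicity 4), λ = 1 (multiplicity 5)


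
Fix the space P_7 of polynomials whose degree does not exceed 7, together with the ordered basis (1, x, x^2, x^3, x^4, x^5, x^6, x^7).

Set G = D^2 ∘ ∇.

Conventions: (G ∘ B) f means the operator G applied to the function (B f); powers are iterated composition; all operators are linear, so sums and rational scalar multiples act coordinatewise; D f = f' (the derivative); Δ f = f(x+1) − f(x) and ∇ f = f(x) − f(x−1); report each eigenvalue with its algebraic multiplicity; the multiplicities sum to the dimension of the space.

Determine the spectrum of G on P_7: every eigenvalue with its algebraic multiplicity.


image of 1: 0
image of x: 0
image of x^2: 0
image of x^3: 6
image of x^4: 24x - 12
image of x^5: 60x^2 - 60x + 20
image of x^6: 120x^3 - 180x^2 + 120x - 30
image of x^7: 210x^4 - 420x^3 + 420x^2 - 210x + 42
the matrix is upper triangular; its diagonal is (0, 0, 0, 0, 0, 0, 0, 0)
for a triangular matrix the eigenvalues are the diagonal entries, with algebraic multiplicity their repetition count

λ = 0 (multiplicity 8)


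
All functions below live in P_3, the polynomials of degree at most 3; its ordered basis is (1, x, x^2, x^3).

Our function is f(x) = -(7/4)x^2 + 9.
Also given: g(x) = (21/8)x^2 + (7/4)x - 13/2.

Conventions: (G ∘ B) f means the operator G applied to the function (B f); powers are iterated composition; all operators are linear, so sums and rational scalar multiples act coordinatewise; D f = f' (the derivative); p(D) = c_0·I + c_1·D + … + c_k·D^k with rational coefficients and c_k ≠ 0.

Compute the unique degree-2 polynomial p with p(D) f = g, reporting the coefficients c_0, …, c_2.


c_0 = -3/2, c_1 = -1/2, c_2 = -2

D^0 f = -(7/4)x^2 + 9
D^1 f = -(7/2)x
D^2 f = -7/2
matching coefficients of g against c_0 f + c_1 Df + … from the top degree down determines the c_i
solution: c_0 = -3/2, c_1 = -1/2, c_2 = -2


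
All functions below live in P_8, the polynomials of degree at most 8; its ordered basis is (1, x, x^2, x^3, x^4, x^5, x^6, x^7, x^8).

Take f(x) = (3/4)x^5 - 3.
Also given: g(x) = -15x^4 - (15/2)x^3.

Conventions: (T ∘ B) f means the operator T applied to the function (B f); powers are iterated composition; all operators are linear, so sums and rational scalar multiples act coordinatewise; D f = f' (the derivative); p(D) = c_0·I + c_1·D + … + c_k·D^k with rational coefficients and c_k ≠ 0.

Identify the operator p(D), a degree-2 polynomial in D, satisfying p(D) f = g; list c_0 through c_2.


D^0 f = (3/4)x^5 - 3
D^1 f = (15/4)x^4
D^2 f = 15x^3
matching coefficients of g against c_0 f + c_1 Df + … from the top degree down determines the c_i
solution: c_0 = 0, c_1 = -4, c_2 = -1/2

c_0 = 0, c_1 = -4, c_2 = -1/2


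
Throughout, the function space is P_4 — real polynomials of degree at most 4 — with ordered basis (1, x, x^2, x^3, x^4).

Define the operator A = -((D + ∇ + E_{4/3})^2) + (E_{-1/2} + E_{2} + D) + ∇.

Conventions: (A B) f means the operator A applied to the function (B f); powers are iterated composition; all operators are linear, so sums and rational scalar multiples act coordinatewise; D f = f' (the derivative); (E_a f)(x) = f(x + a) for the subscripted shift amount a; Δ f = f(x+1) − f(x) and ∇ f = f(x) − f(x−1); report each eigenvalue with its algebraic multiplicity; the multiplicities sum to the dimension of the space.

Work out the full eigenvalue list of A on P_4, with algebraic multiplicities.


λ = 1 (multiplicity 5)

image of 1: 1
image of x: x - 19/6
image of x^2: x^2 - (19/3)x - 739/36
image of x^3: x^3 - (19/2)x^2 - (739/12)x - 2899/216
image of x^4: x^4 - (38/3)x^3 - (739/6)x^2 - (2899/54)x - 107263/1296
the matrix is upper triangular; its diagonal is (1, 1, 1, 1, 1)
for a triangular matrix the eigenvalues are the diagonal entries, with algebraic multiplicity their repetition count


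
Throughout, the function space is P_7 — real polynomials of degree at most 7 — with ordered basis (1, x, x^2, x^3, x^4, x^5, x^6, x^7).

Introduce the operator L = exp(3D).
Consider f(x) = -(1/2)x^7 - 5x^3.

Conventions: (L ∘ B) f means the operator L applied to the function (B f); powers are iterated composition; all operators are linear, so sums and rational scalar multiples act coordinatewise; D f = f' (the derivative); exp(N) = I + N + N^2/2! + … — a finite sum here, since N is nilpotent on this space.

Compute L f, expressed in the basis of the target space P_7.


the image equals g(x) = -(1/2)x^7 - (21/2)x^6 - (189/2)x^5 - (945/2)x^4 - (2845/2)x^3 - (5193/2)x^2 - (5373/2)x - 2457/2

order-1 term: -(21/2)x^6 - 45x^2
order-2 term: -(189/2)x^5 - 135x
order-3 term: -(945/2)x^4 - 135
order-4 term: -(2835/2)x^3
order-5 term: -(5103/2)x^2
order-6 term: -(5103/2)x
order-7 term: -2187/2
the series for exp(3D) f terminates at order 7
exp(3D) f = -(1/2)x^7 - (21/2)x^6 - (189/2)x^5 - (945/2)x^4 - (2845/2)x^3 - (5193/2)x^2 - (5373/2)x - 2457/2


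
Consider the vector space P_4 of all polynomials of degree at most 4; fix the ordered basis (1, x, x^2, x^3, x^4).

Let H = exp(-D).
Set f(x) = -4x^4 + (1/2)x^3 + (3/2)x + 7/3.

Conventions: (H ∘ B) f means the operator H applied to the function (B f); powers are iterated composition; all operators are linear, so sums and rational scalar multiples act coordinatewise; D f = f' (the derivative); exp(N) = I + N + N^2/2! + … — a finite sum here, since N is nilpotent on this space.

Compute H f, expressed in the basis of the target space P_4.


the image equals g(x) = -4x^4 + (33/2)x^3 - (51/2)x^2 + 19x - 11/3

order-1 term: 16x^3 - (3/2)x^2 - 3/2
order-2 term: -24x^2 + (3/2)x
order-3 term: 16x - 1/2
order-4 term: -4
the series for exp(-D) f terminates at order 4
exp(-D) f = -4x^4 + (33/2)x^3 - (51/2)x^2 + 19x - 11/3


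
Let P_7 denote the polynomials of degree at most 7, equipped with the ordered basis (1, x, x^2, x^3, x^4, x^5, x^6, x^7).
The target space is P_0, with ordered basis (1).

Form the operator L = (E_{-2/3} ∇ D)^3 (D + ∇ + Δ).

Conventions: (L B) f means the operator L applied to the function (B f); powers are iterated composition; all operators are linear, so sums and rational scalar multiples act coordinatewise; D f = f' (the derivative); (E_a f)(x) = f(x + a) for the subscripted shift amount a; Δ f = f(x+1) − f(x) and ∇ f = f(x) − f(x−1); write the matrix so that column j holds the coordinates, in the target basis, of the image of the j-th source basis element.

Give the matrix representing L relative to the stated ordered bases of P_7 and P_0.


image of 1: 0
image of x: 0
image of x^2: 0
image of x^3: 0
image of x^4: 0
image of x^5: 0
image of x^6: 0
image of x^7: 15120
each image's coordinates form column j of the matrix

the matrix is [[0, 0, 0, 0, 0, 0, 0, 15120]] (rows listed top to bottom)


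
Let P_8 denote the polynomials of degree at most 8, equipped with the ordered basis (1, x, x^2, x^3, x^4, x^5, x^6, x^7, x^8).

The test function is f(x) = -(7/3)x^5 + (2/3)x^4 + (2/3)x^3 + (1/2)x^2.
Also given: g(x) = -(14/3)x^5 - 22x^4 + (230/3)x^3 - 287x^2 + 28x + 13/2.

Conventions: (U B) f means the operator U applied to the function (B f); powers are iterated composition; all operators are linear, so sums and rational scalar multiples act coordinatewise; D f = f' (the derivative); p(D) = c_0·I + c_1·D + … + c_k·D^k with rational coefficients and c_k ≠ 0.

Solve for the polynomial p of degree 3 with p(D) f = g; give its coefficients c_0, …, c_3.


p(D) = 2·I + 2·D − (3/2)·D^2 + 2·D^3, i.e. c_0 = 2, c_1 = 2, c_2 = -3/2, c_3 = 2

D^0 f = -(7/3)x^5 + (2/3)x^4 + (2/3)x^3 + (1/2)x^2
D^1 f = -(35/3)x^4 + (8/3)x^3 + 2x^2 + x
D^2 f = -(140/3)x^3 + 8x^2 + 4x + 1
D^3 f = -140x^2 + 16x + 4
matching coefficients of g against c_0 f + c_1 Df + … from the top degree down determines the c_i
solution: c_0 = 2, c_1 = 2, c_2 = -3/2, c_3 = 2


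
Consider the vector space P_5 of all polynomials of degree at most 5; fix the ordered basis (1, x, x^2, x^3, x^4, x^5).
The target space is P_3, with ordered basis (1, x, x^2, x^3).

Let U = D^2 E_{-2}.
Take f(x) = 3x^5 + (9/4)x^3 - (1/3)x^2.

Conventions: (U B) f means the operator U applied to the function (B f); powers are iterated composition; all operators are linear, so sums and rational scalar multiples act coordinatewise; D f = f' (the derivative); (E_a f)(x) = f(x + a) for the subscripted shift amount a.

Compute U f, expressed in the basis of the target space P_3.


E_{-2} f = 3x^5 - 30x^4 + (489/4)x^3 - (1523/6)x^2 + (805/3)x - 346/3
D E_{-2} f = 15x^4 - 120x^3 + (1467/4)x^2 - (1523/3)x + 805/3
D D E_{-2} f = 60x^3 - 360x^2 + (1467/2)x - 1523/3

the image equals g(x) = 60x^3 - 360x^2 + (1467/2)x - 1523/3


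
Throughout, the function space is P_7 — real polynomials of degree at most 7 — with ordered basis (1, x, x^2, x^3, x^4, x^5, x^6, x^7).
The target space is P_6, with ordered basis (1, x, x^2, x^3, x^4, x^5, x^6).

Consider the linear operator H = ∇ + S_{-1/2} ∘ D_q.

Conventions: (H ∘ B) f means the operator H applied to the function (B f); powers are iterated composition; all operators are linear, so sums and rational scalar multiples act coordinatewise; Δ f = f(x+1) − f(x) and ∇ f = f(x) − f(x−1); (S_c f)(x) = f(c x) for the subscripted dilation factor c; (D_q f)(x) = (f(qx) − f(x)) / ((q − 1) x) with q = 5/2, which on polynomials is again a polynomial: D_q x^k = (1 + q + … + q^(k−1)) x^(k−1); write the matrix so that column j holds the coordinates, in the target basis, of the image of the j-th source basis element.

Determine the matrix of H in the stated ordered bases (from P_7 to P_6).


image of 1: 0
image of x: 2
image of x^2: (1/4)x - 1
image of x^3: (87/16)x^2 - 3x + 1
image of x^4: (53/64)x^3 - 6x^2 + 4x - 1
image of x^5: (2311/256)x^4 - 10x^3 + 10x^2 - 5x + 1
image of x^6: (957/1024)x^5 - 15x^4 + 20x^3 - 15x^2 + 6x - 1
image of x^7: (54671/4096)x^6 - 21x^5 + 35x^4 - 35x^3 + 21x^2 - 7x + 1
each image's coordinates form column j of the matrix

the matrix is [[0, 2, -1, 1, -1, 1, -1, 1]; [0, 0, 1/4, -3, 4, -5, 6, -7]; [0, 0, 0, 87/16, -6, 10, -15, 21]; [0, 0, 0, 0, 53/64, -10, 20, -35]; [0, 0, 0, 0, 0, 2311/256, -15, 35]; [0, 0, 0, 0, 0, 0, 957/1024, -21]; [0, 0, 0, 0, 0, 0, 0, 54671/4096]] (rows listed top to bottom)


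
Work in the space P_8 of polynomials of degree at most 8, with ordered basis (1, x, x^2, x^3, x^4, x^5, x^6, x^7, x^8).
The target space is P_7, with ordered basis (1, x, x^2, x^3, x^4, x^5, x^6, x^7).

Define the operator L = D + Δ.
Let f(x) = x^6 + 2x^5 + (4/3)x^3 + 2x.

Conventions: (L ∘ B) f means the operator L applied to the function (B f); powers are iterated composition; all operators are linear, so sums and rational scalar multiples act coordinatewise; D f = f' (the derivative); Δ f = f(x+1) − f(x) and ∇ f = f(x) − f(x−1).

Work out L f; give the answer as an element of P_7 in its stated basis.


D f = 6x^5 + 10x^4 + 4x^2 + 2
Δ f = 6x^5 + 25x^4 + 40x^3 + 39x^2 + 20x + 19/3
(D + Δ) f = 12x^5 + 35x^4 + 40x^3 + 43x^2 + 20x + 25/3

the image equals g(x) = 12x^5 + 35x^4 + 40x^3 + 43x^2 + 20x + 25/3


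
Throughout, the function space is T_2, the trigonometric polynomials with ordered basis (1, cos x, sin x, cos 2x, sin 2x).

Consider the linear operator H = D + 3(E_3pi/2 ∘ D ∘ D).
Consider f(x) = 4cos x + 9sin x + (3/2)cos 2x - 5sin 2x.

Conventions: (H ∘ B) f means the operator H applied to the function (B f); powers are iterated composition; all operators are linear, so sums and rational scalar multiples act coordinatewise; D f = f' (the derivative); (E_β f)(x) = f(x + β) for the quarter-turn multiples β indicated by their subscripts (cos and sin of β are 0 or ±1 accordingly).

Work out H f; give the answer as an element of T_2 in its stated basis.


the result is g(x) = 36cos x - 16sin x + 8cos 2x - 63sin 2x

D f = 9cos x - 4sin x - 10cos 2x - 3sin 2x
D f = 9cos x - 4sin x - 10cos 2x - 3sin 2x
D D f = -4cos x - 9sin x - 6cos 2x + 20sin 2x
E_3pi/2 D D f = 9cos x - 4sin x + 6cos 2x - 20sin 2x
(3(E_3pi/2 ∘ D ∘ D)) f = 27cos x - 12sin x + 18cos 2x - 60sin 2x
(D + 3(E_3pi/2 ∘ D ∘ D)) f = 36cos x - 16sin x + 8cos 2x - 63sin 2x


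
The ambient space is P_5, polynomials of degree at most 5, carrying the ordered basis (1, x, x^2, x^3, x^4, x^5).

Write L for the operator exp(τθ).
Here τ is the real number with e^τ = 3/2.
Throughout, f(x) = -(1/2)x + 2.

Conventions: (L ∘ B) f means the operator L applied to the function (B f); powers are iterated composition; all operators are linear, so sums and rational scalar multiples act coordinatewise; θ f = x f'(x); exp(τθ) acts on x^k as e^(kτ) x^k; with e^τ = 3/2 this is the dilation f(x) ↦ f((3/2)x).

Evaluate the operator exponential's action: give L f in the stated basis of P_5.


g(x) = -(3/4)x + 2

exp(τθ) x^k = e^(kτ) x^k; with e^τ = 3/2 this sends x^k to (3/2)^k x^k
x ↦ 3/2 x
applying this coordinatewise to f: exp(τθ) f = -(3/4)x + 2


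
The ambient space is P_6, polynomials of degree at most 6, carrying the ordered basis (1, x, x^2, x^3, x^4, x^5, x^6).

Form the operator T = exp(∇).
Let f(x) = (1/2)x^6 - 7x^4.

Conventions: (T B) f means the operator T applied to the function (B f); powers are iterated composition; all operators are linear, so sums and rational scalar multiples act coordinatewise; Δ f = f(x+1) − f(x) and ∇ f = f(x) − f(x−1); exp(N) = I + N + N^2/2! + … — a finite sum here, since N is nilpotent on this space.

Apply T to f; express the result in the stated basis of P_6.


the result is g(x) = (1/2)x^6 + 3x^5 - 7x^4 - 38x^3 + (15/2)x^2 + 34x - 23/2

order-1 term: 3x^5 - (15/2)x^4 - 18x^3 + (69/2)x^2 - 25x + 13/2
order-2 term: (15/2)x^4 - 30x^3 + (21/2)x^2 + 39x - 67/2
order-3 term: 10x^3 - 45x^2 + 47x - 3
order-4 term: (15/2)x^2 - 30x + 51/2
order-5 term: 3x - 15/2
order-6 term: 1/2
the series for exp(∇) f terminates at order 6
exp(∇) f = (1/2)x^6 + 3x^5 - 7x^4 - 38x^3 + (15/2)x^2 + 34x - 23/2


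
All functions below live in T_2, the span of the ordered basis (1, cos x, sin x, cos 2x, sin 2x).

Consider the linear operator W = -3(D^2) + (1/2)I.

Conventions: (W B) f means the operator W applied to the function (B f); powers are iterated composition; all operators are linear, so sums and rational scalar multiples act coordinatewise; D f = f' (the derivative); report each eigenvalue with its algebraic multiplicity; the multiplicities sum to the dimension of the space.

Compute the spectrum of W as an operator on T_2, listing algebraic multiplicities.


λ = 1/2 (multiplicity 1), λ = 7/2 (multiplicity 2), λ = 25/2 (multiplicity 2)

image of 1: 1/2
image of cos x: (7/2)cos x
image of sin x: (7/2)sin x
image of cos 2x: (25/2)cos 2x
image of sin 2x: (25/2)sin 2x
the matrix is diagonal; its diagonal is (1/2, 7/2, 7/2, 25/2, 25/2)
for a triangular matrix the eigenvalues are the diagonal entries, with algebraic multiplicity their repetition count


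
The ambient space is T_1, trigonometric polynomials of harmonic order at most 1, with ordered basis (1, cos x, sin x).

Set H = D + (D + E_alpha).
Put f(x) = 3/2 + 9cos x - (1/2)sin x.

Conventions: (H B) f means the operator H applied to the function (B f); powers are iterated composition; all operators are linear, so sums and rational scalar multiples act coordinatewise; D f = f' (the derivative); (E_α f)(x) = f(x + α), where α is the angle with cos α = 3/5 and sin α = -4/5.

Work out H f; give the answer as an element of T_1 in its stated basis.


g(x) = 3/2 + (24/5)cos x - (111/10)sin x

D f = -(1/2)cos x - 9sin x
D f = -(1/2)cos x - 9sin x
E_alpha f = 3/2 + (29/5)cos x + (69/10)sin x
(D + E_alpha) f = 3/2 + (53/10)cos x - (21/10)sin x
(D + (D + E_alpha)) f = 3/2 + (24/5)cos x - (111/10)sin x


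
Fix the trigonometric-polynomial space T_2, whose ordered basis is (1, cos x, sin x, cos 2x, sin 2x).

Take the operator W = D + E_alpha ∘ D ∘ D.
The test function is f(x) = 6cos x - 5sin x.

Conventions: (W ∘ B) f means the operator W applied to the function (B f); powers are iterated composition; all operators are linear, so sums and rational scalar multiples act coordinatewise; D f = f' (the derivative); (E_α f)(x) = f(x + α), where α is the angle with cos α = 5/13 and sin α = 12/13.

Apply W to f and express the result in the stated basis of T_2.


D f = -5cos x - 6sin x
D f = -5cos x - 6sin x
D D f = -6cos x + 5sin x
E_alpha D D f = (30/13)cos x + (97/13)sin x
(D + E_alpha ∘ D ∘ D) f = -(35/13)cos x + (19/13)sin x

the image equals g(x) = -(35/13)cos x + (19/13)sin x


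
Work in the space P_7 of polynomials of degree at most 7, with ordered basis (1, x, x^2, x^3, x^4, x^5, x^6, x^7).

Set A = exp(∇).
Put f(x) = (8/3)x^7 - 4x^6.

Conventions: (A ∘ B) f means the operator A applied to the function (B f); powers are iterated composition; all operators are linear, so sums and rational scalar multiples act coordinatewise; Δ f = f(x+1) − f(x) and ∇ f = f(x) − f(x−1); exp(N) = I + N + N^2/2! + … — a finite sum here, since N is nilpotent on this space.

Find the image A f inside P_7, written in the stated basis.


order-1 term: (56/3)x^6 - 80x^5 + (460/3)x^4 - (520/3)x^3 + 116x^2 - (128/3)x + 20/3
order-2 term: 56x^5 - 340x^4 + (2680/3)x^3 - 1260x^2 + (2816/3)x - 292
order-3 term: (280/3)x^4 - 640x^3 + 1760x^2 - 2280x + 3488/3
order-4 term: (280/3)x^3 - 620x^2 + (4360/3)x - 3580/3
order-5 term: 56x^2 - 304x + 1300/3
order-6 term: (56/3)x - 60
order-7 term: 8/3
the series for exp(∇) f terminates at order 7
exp(∇) f = (8/3)x^7 + (44/3)x^6 - 24x^5 - (280/3)x^4 + (520/3)x^3 + 52x^2 - 216x + 60

the result is g(x) = (8/3)x^7 + (44/3)x^6 - 24x^5 - (280/3)x^4 + (520/3)x^3 + 52x^2 - 216x + 60


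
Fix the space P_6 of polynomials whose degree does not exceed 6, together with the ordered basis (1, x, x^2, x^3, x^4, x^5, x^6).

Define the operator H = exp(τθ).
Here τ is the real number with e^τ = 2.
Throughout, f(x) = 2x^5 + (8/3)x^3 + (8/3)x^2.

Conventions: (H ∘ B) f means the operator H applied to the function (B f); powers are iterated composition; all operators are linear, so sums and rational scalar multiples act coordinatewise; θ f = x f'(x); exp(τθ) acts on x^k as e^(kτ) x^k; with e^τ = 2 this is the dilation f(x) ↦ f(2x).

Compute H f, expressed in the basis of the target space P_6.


g(x) = 64x^5 + (64/3)x^3 + (32/3)x^2

exp(τθ) x^k = e^(kτ) x^k; with e^τ = 2 this sends x^k to 2^k x^k
x^2 ↦ 4 x^2
x^3 ↦ 8 x^3
x^5 ↦ 32 x^5
applying this coordinatewise to f: exp(τθ) f = 64x^5 + (64/3)x^3 + (32/3)x^2


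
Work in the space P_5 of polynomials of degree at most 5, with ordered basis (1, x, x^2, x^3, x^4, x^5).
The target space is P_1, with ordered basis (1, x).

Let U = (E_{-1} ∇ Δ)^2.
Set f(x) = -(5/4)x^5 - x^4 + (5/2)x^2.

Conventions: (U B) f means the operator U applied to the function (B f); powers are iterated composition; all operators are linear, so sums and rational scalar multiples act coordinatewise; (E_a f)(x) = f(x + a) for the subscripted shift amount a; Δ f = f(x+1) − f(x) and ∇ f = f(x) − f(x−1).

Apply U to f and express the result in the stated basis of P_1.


the image equals g(x) = -150x + 276

Δ f = -(25/4)x^4 - (33/2)x^3 - (37/2)x^2 - (21/4)x + 1/4
∇ Δ f = -25x^3 - 12x^2 - (25/2)x + 3
E_{-1} ∇ Δ f = -25x^3 + 63x^2 - (127/2)x + 57/2
Δ (E_{-1} ∇ Δ) f = -75x^2 + 51x - 51/2
∇ Δ (E_{-1} ∇ Δ) f = -150x + 126
E_{-1} ∇ Δ (E_{-1} ∇ Δ) f = -150x + 276


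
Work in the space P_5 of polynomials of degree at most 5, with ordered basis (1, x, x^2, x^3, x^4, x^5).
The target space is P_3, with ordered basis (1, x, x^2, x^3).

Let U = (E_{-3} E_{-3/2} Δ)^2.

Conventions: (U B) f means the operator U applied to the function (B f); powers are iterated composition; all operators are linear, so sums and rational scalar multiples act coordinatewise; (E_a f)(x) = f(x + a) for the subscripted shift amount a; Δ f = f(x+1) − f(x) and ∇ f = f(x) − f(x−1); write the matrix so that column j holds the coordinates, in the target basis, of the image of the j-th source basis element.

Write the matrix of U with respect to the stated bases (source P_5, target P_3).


the matrix is [[0, 0, 2, -48, 770, -10320]; [0, 0, 0, 6, -192, 3850]; [0, 0, 0, 0, 12, -480]; [0, 0, 0, 0, 0, 20]] (rows listed top to bottom)

image of 1: 0
image of x: 0
image of x^2: 2
image of x^3: 6x - 48
image of x^4: 12x^2 - 192x + 770
image of x^5: 20x^3 - 480x^2 + 3850x - 10320
each image's coordinates form column j of the matrix
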